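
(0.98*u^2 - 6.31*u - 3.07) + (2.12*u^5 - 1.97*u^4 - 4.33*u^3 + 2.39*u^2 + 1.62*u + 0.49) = 2.12*u^5 - 1.97*u^4 - 4.33*u^3 + 3.37*u^2 - 4.69*u - 2.58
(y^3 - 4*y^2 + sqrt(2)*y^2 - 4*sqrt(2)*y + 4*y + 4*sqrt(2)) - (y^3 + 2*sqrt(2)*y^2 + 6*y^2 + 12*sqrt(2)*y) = -10*y^2 - sqrt(2)*y^2 - 16*sqrt(2)*y + 4*y + 4*sqrt(2)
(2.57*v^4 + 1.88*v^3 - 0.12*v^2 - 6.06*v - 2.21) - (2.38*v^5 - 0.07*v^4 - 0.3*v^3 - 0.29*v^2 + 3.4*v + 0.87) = -2.38*v^5 + 2.64*v^4 + 2.18*v^3 + 0.17*v^2 - 9.46*v - 3.08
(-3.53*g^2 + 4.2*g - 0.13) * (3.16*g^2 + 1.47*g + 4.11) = -11.1548*g^4 + 8.0829*g^3 - 8.7451*g^2 + 17.0709*g - 0.5343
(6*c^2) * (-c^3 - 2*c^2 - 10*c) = -6*c^5 - 12*c^4 - 60*c^3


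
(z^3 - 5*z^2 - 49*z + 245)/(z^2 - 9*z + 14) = (z^2 + 2*z - 35)/(z - 2)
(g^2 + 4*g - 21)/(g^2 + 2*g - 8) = (g^2 + 4*g - 21)/(g^2 + 2*g - 8)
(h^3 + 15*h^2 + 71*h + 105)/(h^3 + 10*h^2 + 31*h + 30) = (h + 7)/(h + 2)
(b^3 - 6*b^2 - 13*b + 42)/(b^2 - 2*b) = b - 4 - 21/b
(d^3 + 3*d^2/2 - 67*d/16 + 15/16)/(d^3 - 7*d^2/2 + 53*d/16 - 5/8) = (d + 3)/(d - 2)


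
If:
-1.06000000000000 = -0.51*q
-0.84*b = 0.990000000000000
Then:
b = -1.18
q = 2.08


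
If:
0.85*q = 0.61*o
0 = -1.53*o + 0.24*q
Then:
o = 0.00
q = 0.00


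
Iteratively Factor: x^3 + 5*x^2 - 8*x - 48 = (x - 3)*(x^2 + 8*x + 16) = (x - 3)*(x + 4)*(x + 4)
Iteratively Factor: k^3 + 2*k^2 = (k)*(k^2 + 2*k) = k*(k + 2)*(k)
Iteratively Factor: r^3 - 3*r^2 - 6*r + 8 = (r + 2)*(r^2 - 5*r + 4) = (r - 4)*(r + 2)*(r - 1)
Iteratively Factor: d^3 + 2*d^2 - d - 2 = (d + 2)*(d^2 - 1) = (d - 1)*(d + 2)*(d + 1)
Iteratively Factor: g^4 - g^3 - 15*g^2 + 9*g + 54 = (g - 3)*(g^3 + 2*g^2 - 9*g - 18) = (g - 3)*(g + 3)*(g^2 - g - 6) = (g - 3)^2*(g + 3)*(g + 2)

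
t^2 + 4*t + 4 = (t + 2)^2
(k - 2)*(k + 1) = k^2 - k - 2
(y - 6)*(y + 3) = y^2 - 3*y - 18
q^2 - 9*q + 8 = (q - 8)*(q - 1)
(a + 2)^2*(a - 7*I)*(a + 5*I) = a^4 + 4*a^3 - 2*I*a^3 + 39*a^2 - 8*I*a^2 + 140*a - 8*I*a + 140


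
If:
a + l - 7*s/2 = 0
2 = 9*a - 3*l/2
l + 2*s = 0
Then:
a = 22/105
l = -8/105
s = 4/105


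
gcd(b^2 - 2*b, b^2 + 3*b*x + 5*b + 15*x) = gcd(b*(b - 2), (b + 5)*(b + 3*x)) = 1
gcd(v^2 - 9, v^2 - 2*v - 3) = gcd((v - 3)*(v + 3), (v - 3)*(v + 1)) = v - 3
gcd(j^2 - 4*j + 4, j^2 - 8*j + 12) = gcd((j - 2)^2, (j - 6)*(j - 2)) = j - 2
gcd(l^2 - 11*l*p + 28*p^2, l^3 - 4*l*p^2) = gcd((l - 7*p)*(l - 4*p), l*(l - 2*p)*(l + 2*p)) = 1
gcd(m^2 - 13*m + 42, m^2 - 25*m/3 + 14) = m - 6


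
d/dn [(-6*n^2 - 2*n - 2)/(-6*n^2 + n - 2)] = 6*(1 - 3*n^2)/(36*n^4 - 12*n^3 + 25*n^2 - 4*n + 4)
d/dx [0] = 0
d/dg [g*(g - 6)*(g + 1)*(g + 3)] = 4*g^3 - 6*g^2 - 42*g - 18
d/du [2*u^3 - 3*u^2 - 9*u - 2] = 6*u^2 - 6*u - 9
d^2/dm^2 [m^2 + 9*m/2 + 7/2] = 2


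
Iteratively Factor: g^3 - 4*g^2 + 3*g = (g - 3)*(g^2 - g) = g*(g - 3)*(g - 1)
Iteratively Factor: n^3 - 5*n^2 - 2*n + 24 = (n - 3)*(n^2 - 2*n - 8) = (n - 3)*(n + 2)*(n - 4)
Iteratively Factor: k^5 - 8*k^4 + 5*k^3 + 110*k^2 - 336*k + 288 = (k - 3)*(k^4 - 5*k^3 - 10*k^2 + 80*k - 96) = (k - 3)^2*(k^3 - 2*k^2 - 16*k + 32) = (k - 4)*(k - 3)^2*(k^2 + 2*k - 8) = (k - 4)*(k - 3)^2*(k + 4)*(k - 2)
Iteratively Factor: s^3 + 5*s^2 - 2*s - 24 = (s + 3)*(s^2 + 2*s - 8) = (s - 2)*(s + 3)*(s + 4)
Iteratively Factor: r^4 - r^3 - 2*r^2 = (r + 1)*(r^3 - 2*r^2) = (r - 2)*(r + 1)*(r^2) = r*(r - 2)*(r + 1)*(r)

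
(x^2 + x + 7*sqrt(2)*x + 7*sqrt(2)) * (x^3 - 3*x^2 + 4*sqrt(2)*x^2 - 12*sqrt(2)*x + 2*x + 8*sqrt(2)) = x^5 - 2*x^4 + 11*sqrt(2)*x^4 - 22*sqrt(2)*x^3 + 55*x^3 - 110*x^2 - 11*sqrt(2)*x^2 - 56*x + 22*sqrt(2)*x + 112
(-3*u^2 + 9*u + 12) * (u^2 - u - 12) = -3*u^4 + 12*u^3 + 39*u^2 - 120*u - 144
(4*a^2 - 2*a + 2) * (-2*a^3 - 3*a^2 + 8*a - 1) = -8*a^5 - 8*a^4 + 34*a^3 - 26*a^2 + 18*a - 2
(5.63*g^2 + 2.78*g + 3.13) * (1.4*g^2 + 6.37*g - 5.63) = 7.882*g^4 + 39.7551*g^3 - 9.6063*g^2 + 4.2867*g - 17.6219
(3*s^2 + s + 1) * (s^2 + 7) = 3*s^4 + s^3 + 22*s^2 + 7*s + 7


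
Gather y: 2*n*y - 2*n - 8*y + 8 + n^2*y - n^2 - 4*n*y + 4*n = -n^2 + 2*n + y*(n^2 - 2*n - 8) + 8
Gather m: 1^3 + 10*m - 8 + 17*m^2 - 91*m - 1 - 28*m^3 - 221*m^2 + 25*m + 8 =-28*m^3 - 204*m^2 - 56*m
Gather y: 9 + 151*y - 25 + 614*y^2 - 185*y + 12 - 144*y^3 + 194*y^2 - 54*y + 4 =-144*y^3 + 808*y^2 - 88*y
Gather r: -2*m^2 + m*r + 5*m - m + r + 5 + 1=-2*m^2 + 4*m + r*(m + 1) + 6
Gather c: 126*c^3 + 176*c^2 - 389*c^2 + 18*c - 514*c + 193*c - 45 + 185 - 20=126*c^3 - 213*c^2 - 303*c + 120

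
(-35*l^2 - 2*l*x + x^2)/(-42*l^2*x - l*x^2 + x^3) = (5*l + x)/(x*(6*l + x))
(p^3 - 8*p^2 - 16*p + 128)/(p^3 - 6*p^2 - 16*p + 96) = (p - 8)/(p - 6)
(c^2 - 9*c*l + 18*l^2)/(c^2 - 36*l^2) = (c - 3*l)/(c + 6*l)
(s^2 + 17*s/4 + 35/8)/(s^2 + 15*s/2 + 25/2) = (s + 7/4)/(s + 5)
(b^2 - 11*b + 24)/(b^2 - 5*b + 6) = (b - 8)/(b - 2)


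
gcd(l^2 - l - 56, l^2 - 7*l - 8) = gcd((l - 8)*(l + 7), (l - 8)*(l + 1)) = l - 8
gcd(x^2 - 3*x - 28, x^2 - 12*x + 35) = x - 7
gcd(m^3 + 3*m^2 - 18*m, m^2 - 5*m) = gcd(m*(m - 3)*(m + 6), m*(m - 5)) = m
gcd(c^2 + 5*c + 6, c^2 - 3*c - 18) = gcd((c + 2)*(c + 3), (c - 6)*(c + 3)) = c + 3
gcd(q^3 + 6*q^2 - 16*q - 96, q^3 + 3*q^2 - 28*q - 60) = q + 6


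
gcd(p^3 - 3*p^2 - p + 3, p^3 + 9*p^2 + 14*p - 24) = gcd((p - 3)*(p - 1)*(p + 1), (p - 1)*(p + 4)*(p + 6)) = p - 1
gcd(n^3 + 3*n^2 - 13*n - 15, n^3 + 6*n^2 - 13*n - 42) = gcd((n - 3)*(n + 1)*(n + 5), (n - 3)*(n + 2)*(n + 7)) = n - 3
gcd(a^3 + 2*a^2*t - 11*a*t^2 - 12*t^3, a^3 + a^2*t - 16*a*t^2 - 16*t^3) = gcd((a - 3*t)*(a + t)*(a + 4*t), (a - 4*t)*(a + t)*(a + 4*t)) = a^2 + 5*a*t + 4*t^2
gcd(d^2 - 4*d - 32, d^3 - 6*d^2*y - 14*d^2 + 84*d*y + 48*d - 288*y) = d - 8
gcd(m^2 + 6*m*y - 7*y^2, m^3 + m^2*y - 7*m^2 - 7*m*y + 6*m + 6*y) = 1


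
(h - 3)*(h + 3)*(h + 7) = h^3 + 7*h^2 - 9*h - 63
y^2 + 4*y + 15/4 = (y + 3/2)*(y + 5/2)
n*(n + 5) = n^2 + 5*n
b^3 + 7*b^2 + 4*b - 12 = (b - 1)*(b + 2)*(b + 6)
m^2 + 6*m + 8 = (m + 2)*(m + 4)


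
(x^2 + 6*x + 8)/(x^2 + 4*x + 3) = (x^2 + 6*x + 8)/(x^2 + 4*x + 3)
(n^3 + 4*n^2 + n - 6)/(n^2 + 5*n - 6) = (n^2 + 5*n + 6)/(n + 6)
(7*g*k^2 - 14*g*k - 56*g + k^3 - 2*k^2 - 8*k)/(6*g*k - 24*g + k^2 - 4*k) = (7*g*k + 14*g + k^2 + 2*k)/(6*g + k)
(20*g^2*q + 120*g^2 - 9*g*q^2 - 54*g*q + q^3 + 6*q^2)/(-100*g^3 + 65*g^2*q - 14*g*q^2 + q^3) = (q + 6)/(-5*g + q)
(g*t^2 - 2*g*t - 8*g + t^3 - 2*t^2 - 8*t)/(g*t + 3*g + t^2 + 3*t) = (t^2 - 2*t - 8)/(t + 3)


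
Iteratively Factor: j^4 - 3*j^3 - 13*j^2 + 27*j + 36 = (j - 3)*(j^3 - 13*j - 12) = (j - 3)*(j + 3)*(j^2 - 3*j - 4) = (j - 3)*(j + 1)*(j + 3)*(j - 4)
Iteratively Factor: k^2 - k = (k)*(k - 1)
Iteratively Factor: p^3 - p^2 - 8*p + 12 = (p - 2)*(p^2 + p - 6) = (p - 2)^2*(p + 3)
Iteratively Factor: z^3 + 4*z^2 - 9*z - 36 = (z + 4)*(z^2 - 9) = (z + 3)*(z + 4)*(z - 3)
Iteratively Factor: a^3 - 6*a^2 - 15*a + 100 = (a + 4)*(a^2 - 10*a + 25) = (a - 5)*(a + 4)*(a - 5)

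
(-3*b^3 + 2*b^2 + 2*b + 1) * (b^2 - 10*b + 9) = -3*b^5 + 32*b^4 - 45*b^3 - b^2 + 8*b + 9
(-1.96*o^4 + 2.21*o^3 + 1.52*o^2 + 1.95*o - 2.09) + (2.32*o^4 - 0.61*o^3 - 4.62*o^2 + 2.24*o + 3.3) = 0.36*o^4 + 1.6*o^3 - 3.1*o^2 + 4.19*o + 1.21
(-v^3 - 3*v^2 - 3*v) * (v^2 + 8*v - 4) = -v^5 - 11*v^4 - 23*v^3 - 12*v^2 + 12*v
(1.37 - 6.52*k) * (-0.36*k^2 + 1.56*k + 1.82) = 2.3472*k^3 - 10.6644*k^2 - 9.7292*k + 2.4934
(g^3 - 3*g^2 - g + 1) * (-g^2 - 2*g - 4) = -g^5 + g^4 + 3*g^3 + 13*g^2 + 2*g - 4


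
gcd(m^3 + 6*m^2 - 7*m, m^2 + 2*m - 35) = m + 7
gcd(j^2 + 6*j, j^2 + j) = j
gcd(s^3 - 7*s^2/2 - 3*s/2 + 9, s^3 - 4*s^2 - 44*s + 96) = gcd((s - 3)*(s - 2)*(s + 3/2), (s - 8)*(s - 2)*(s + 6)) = s - 2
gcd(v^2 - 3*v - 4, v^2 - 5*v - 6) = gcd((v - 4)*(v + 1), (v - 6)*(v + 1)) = v + 1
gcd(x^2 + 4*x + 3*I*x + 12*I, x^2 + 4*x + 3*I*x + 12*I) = x^2 + x*(4 + 3*I) + 12*I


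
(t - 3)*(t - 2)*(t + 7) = t^3 + 2*t^2 - 29*t + 42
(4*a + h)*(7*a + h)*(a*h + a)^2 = 28*a^4*h^2 + 56*a^4*h + 28*a^4 + 11*a^3*h^3 + 22*a^3*h^2 + 11*a^3*h + a^2*h^4 + 2*a^2*h^3 + a^2*h^2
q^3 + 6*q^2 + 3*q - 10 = (q - 1)*(q + 2)*(q + 5)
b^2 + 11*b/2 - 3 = (b - 1/2)*(b + 6)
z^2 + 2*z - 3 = (z - 1)*(z + 3)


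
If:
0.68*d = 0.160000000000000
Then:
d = 0.24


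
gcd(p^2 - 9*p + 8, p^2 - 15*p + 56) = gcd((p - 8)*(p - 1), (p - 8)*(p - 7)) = p - 8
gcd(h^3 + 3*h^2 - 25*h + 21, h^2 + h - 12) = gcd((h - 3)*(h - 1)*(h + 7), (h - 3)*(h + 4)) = h - 3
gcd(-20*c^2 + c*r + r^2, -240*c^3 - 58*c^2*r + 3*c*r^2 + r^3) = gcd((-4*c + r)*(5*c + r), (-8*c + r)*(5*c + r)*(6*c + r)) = 5*c + r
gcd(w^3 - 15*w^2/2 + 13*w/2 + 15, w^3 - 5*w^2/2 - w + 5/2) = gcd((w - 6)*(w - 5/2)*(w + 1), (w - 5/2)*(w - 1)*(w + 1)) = w^2 - 3*w/2 - 5/2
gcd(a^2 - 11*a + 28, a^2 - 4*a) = a - 4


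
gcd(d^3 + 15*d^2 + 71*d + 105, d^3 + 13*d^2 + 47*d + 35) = d^2 + 12*d + 35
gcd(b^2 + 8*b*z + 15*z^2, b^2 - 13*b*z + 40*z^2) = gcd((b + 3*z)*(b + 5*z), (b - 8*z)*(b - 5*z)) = 1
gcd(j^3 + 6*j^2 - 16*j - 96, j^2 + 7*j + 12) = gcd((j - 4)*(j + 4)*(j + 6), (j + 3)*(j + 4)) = j + 4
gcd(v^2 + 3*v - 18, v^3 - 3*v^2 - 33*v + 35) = 1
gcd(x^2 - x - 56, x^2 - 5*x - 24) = x - 8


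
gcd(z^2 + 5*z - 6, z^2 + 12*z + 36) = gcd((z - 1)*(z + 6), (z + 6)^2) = z + 6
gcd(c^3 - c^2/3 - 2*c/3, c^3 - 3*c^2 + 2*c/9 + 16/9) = c^2 - c/3 - 2/3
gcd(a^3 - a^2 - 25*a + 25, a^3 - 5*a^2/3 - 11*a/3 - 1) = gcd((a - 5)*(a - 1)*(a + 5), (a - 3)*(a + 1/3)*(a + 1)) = 1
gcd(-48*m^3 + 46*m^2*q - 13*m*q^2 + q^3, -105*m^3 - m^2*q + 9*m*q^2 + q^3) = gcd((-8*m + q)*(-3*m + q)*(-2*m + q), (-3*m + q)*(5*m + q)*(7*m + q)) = -3*m + q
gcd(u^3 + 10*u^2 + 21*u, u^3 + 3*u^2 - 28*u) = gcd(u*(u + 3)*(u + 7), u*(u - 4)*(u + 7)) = u^2 + 7*u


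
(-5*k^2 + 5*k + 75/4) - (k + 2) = -5*k^2 + 4*k + 67/4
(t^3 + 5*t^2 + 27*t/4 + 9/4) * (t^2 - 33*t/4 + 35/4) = t^5 - 13*t^4/4 - 103*t^3/4 - 155*t^2/16 + 81*t/2 + 315/16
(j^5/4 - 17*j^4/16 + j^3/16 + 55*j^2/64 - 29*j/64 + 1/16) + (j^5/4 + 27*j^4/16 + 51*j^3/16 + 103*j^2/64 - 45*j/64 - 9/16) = j^5/2 + 5*j^4/8 + 13*j^3/4 + 79*j^2/32 - 37*j/32 - 1/2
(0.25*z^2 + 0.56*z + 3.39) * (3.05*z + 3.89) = 0.7625*z^3 + 2.6805*z^2 + 12.5179*z + 13.1871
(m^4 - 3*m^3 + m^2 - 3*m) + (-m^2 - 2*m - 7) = m^4 - 3*m^3 - 5*m - 7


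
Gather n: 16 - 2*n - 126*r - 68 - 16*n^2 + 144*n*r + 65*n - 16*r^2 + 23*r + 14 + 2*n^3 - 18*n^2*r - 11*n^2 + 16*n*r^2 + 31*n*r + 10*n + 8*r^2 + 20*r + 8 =2*n^3 + n^2*(-18*r - 27) + n*(16*r^2 + 175*r + 73) - 8*r^2 - 83*r - 30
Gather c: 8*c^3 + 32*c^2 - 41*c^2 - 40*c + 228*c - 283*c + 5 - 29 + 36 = 8*c^3 - 9*c^2 - 95*c + 12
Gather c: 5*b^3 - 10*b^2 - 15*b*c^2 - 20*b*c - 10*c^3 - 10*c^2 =5*b^3 - 10*b^2 - 20*b*c - 10*c^3 + c^2*(-15*b - 10)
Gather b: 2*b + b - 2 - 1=3*b - 3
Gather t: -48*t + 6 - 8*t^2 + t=-8*t^2 - 47*t + 6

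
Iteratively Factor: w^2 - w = (w - 1)*(w)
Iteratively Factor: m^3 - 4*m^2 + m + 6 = (m + 1)*(m^2 - 5*m + 6) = (m - 2)*(m + 1)*(m - 3)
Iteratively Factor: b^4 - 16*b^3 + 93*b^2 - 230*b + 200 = (b - 2)*(b^3 - 14*b^2 + 65*b - 100) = (b - 5)*(b - 2)*(b^2 - 9*b + 20) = (b - 5)^2*(b - 2)*(b - 4)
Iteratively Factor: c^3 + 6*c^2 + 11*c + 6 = (c + 2)*(c^2 + 4*c + 3) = (c + 1)*(c + 2)*(c + 3)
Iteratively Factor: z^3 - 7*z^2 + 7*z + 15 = (z + 1)*(z^2 - 8*z + 15) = (z - 5)*(z + 1)*(z - 3)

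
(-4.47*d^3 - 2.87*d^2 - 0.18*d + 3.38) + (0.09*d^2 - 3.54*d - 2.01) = -4.47*d^3 - 2.78*d^2 - 3.72*d + 1.37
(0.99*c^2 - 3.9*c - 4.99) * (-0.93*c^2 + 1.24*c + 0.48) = -0.9207*c^4 + 4.8546*c^3 + 0.2799*c^2 - 8.0596*c - 2.3952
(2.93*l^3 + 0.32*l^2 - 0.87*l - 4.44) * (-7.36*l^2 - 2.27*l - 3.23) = -21.5648*l^5 - 9.0063*l^4 - 3.7871*l^3 + 33.6197*l^2 + 12.8889*l + 14.3412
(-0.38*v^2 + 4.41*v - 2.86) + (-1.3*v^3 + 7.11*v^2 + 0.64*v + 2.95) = -1.3*v^3 + 6.73*v^2 + 5.05*v + 0.0900000000000003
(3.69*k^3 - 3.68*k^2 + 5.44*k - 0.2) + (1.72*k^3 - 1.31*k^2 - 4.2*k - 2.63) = 5.41*k^3 - 4.99*k^2 + 1.24*k - 2.83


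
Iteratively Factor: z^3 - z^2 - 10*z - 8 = (z - 4)*(z^2 + 3*z + 2) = (z - 4)*(z + 1)*(z + 2)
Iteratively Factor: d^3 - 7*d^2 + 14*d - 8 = (d - 4)*(d^2 - 3*d + 2) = (d - 4)*(d - 2)*(d - 1)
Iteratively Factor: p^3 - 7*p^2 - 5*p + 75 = (p - 5)*(p^2 - 2*p - 15) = (p - 5)*(p + 3)*(p - 5)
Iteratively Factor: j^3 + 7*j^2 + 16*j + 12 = (j + 2)*(j^2 + 5*j + 6) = (j + 2)^2*(j + 3)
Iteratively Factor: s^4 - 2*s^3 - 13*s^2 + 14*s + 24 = (s - 2)*(s^3 - 13*s - 12) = (s - 4)*(s - 2)*(s^2 + 4*s + 3) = (s - 4)*(s - 2)*(s + 1)*(s + 3)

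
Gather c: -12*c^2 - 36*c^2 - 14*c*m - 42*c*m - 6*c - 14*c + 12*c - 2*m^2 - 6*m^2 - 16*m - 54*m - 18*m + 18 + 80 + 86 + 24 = -48*c^2 + c*(-56*m - 8) - 8*m^2 - 88*m + 208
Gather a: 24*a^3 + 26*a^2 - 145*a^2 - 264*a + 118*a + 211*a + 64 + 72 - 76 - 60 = 24*a^3 - 119*a^2 + 65*a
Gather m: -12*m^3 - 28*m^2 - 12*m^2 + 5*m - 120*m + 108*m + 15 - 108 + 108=-12*m^3 - 40*m^2 - 7*m + 15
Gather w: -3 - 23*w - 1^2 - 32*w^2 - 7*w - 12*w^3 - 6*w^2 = -12*w^3 - 38*w^2 - 30*w - 4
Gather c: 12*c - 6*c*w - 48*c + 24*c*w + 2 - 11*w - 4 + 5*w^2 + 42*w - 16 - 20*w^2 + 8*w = c*(18*w - 36) - 15*w^2 + 39*w - 18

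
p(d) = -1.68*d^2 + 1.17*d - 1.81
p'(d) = 1.17 - 3.36*d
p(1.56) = -4.07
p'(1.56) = -4.07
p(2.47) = -9.17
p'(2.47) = -7.13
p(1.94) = -5.86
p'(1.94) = -5.35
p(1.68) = -4.59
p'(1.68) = -4.47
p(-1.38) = -6.62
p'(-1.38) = 5.81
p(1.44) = -3.61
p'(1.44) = -3.67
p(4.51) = -30.70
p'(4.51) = -13.98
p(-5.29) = -55.01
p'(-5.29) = 18.94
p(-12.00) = -257.77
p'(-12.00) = 41.49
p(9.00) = -127.36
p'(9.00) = -29.07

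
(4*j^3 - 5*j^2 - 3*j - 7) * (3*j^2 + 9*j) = 12*j^5 + 21*j^4 - 54*j^3 - 48*j^2 - 63*j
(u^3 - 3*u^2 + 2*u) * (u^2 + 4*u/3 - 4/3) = u^5 - 5*u^4/3 - 10*u^3/3 + 20*u^2/3 - 8*u/3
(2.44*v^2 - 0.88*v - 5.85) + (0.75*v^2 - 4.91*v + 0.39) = 3.19*v^2 - 5.79*v - 5.46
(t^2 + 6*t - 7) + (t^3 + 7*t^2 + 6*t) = t^3 + 8*t^2 + 12*t - 7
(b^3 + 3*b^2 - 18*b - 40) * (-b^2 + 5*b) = -b^5 + 2*b^4 + 33*b^3 - 50*b^2 - 200*b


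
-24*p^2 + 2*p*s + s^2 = (-4*p + s)*(6*p + s)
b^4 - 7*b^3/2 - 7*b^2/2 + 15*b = b*(b - 3)*(b - 5/2)*(b + 2)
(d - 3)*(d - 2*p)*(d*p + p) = d^3*p - 2*d^2*p^2 - 2*d^2*p + 4*d*p^2 - 3*d*p + 6*p^2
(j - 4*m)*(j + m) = j^2 - 3*j*m - 4*m^2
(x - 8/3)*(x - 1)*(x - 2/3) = x^3 - 13*x^2/3 + 46*x/9 - 16/9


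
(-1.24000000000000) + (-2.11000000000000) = -3.35000000000000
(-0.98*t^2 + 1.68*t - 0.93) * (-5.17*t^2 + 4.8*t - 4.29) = 5.0666*t^4 - 13.3896*t^3 + 17.0763*t^2 - 11.6712*t + 3.9897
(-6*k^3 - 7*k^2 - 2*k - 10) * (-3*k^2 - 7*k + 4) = 18*k^5 + 63*k^4 + 31*k^3 + 16*k^2 + 62*k - 40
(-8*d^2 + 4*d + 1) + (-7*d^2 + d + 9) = -15*d^2 + 5*d + 10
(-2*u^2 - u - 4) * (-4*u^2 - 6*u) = 8*u^4 + 16*u^3 + 22*u^2 + 24*u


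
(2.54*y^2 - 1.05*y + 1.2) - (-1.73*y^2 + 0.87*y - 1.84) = 4.27*y^2 - 1.92*y + 3.04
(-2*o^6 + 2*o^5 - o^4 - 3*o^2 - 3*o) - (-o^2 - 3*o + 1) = -2*o^6 + 2*o^5 - o^4 - 2*o^2 - 1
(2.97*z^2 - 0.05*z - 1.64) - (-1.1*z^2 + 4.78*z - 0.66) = 4.07*z^2 - 4.83*z - 0.98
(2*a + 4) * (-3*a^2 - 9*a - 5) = -6*a^3 - 30*a^2 - 46*a - 20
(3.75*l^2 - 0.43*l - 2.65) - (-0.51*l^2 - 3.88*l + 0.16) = 4.26*l^2 + 3.45*l - 2.81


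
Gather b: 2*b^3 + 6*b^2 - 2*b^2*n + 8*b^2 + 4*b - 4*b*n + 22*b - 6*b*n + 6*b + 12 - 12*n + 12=2*b^3 + b^2*(14 - 2*n) + b*(32 - 10*n) - 12*n + 24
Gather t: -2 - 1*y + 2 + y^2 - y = y^2 - 2*y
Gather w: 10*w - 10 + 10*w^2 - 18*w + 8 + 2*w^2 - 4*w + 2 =12*w^2 - 12*w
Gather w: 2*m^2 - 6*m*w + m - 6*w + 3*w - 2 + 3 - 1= 2*m^2 + m + w*(-6*m - 3)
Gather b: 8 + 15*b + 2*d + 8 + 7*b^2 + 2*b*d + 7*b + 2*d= 7*b^2 + b*(2*d + 22) + 4*d + 16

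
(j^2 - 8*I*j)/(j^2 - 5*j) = (j - 8*I)/(j - 5)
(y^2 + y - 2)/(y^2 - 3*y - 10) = (y - 1)/(y - 5)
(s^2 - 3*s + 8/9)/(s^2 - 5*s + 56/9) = (3*s - 1)/(3*s - 7)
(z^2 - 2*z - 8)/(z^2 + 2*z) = (z - 4)/z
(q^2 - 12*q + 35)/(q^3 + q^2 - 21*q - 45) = (q - 7)/(q^2 + 6*q + 9)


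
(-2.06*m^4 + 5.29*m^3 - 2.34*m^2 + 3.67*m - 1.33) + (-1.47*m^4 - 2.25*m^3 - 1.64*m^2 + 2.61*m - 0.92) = -3.53*m^4 + 3.04*m^3 - 3.98*m^2 + 6.28*m - 2.25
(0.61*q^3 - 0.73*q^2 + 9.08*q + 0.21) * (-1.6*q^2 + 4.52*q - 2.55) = -0.976*q^5 + 3.9252*q^4 - 19.3831*q^3 + 42.5671*q^2 - 22.2048*q - 0.5355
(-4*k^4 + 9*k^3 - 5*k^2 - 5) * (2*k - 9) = -8*k^5 + 54*k^4 - 91*k^3 + 45*k^2 - 10*k + 45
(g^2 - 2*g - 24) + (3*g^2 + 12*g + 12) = 4*g^2 + 10*g - 12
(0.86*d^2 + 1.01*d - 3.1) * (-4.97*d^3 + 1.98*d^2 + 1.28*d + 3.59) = -4.2742*d^5 - 3.3169*d^4 + 18.5076*d^3 - 1.7578*d^2 - 0.342100000000001*d - 11.129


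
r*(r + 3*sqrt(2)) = r^2 + 3*sqrt(2)*r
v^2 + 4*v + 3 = (v + 1)*(v + 3)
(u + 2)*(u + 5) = u^2 + 7*u + 10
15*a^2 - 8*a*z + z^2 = (-5*a + z)*(-3*a + z)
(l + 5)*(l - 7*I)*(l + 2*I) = l^3 + 5*l^2 - 5*I*l^2 + 14*l - 25*I*l + 70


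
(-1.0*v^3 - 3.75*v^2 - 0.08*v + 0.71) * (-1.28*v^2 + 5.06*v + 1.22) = 1.28*v^5 - 0.26*v^4 - 20.0926*v^3 - 5.8886*v^2 + 3.495*v + 0.8662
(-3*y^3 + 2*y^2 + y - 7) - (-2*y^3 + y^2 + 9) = -y^3 + y^2 + y - 16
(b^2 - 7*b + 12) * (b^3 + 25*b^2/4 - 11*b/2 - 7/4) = b^5 - 3*b^4/4 - 149*b^3/4 + 447*b^2/4 - 215*b/4 - 21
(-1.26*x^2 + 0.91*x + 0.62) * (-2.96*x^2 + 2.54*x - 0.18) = 3.7296*x^4 - 5.894*x^3 + 0.703*x^2 + 1.411*x - 0.1116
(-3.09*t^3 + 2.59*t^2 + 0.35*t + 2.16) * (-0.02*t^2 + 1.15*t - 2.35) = 0.0618*t^5 - 3.6053*t^4 + 10.233*t^3 - 5.7272*t^2 + 1.6615*t - 5.076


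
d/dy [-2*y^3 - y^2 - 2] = 2*y*(-3*y - 1)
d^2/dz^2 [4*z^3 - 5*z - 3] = 24*z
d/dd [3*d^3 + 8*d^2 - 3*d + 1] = 9*d^2 + 16*d - 3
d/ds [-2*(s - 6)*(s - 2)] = 16 - 4*s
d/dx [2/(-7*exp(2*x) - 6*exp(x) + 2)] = (28*exp(x) + 12)*exp(x)/(7*exp(2*x) + 6*exp(x) - 2)^2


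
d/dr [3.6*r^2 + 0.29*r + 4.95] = 7.2*r + 0.29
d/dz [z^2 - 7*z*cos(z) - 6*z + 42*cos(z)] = 7*z*sin(z) + 2*z - 42*sin(z) - 7*cos(z) - 6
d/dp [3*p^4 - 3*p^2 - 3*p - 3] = 12*p^3 - 6*p - 3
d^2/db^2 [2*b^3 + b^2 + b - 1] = 12*b + 2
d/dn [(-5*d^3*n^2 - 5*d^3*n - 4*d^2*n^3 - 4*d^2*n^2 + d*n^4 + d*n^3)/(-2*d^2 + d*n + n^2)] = d*(20*d^4*n + 10*d^4 + 19*d^3*n^2 + 16*d^3*n - 16*d^2*n^3 - 5*d^2*n^2 - d*n^4 + 2*d*n^3 + 2*n^5 + n^4)/(4*d^4 - 4*d^3*n - 3*d^2*n^2 + 2*d*n^3 + n^4)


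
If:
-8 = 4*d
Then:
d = -2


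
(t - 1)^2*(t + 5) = t^3 + 3*t^2 - 9*t + 5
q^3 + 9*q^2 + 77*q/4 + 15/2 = (q + 1/2)*(q + 5/2)*(q + 6)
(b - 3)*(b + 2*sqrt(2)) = b^2 - 3*b + 2*sqrt(2)*b - 6*sqrt(2)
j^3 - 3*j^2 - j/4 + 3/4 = (j - 3)*(j - 1/2)*(j + 1/2)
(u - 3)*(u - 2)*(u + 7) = u^3 + 2*u^2 - 29*u + 42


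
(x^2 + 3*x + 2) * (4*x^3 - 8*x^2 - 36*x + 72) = 4*x^5 + 4*x^4 - 52*x^3 - 52*x^2 + 144*x + 144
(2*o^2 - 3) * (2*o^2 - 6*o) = 4*o^4 - 12*o^3 - 6*o^2 + 18*o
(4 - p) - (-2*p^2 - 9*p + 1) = 2*p^2 + 8*p + 3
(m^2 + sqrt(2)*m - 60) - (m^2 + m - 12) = -m + sqrt(2)*m - 48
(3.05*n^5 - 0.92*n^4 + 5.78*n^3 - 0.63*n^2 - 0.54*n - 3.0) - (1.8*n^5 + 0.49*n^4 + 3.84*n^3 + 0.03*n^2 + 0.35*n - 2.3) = 1.25*n^5 - 1.41*n^4 + 1.94*n^3 - 0.66*n^2 - 0.89*n - 0.7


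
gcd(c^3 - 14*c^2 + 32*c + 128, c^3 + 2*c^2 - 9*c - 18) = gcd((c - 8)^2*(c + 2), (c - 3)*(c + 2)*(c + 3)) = c + 2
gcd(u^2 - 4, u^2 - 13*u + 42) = 1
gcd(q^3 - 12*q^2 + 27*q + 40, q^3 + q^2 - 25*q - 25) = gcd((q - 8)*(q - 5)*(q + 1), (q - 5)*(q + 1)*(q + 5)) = q^2 - 4*q - 5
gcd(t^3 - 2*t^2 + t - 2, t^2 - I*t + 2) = t + I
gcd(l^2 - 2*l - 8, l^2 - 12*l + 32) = l - 4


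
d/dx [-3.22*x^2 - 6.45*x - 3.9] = -6.44*x - 6.45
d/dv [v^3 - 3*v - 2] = 3*v^2 - 3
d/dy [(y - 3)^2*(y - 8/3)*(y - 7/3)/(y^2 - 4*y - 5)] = (18*y^5 - 207*y^4 + 612*y^3 + 598*y^2 - 5078*y + 5721)/(9*(y^4 - 8*y^3 + 6*y^2 + 40*y + 25))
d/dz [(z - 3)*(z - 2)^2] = (z - 2)*(3*z - 8)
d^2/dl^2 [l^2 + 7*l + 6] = 2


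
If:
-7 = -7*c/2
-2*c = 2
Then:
No Solution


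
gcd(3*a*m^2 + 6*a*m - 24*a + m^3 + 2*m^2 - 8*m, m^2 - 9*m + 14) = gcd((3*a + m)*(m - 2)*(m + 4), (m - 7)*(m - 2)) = m - 2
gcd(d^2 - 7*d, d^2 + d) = d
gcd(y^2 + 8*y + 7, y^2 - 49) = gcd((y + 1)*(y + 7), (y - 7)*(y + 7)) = y + 7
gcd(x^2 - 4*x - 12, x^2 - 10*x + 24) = x - 6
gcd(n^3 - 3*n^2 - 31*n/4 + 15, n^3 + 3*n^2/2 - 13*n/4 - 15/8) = n^2 + n - 15/4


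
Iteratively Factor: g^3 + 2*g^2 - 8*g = (g - 2)*(g^2 + 4*g) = g*(g - 2)*(g + 4)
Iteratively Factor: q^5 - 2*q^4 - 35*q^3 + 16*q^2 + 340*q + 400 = (q - 5)*(q^4 + 3*q^3 - 20*q^2 - 84*q - 80) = (q - 5)*(q + 2)*(q^3 + q^2 - 22*q - 40) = (q - 5)*(q + 2)*(q + 4)*(q^2 - 3*q - 10) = (q - 5)^2*(q + 2)*(q + 4)*(q + 2)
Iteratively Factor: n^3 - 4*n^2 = (n)*(n^2 - 4*n) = n^2*(n - 4)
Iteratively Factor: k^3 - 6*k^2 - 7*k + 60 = (k - 5)*(k^2 - k - 12) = (k - 5)*(k - 4)*(k + 3)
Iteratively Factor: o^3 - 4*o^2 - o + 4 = (o - 1)*(o^2 - 3*o - 4) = (o - 1)*(o + 1)*(o - 4)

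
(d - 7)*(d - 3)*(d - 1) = d^3 - 11*d^2 + 31*d - 21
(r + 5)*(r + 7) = r^2 + 12*r + 35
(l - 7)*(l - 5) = l^2 - 12*l + 35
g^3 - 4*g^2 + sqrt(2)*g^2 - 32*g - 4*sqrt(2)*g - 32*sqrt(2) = (g - 8)*(g + 4)*(g + sqrt(2))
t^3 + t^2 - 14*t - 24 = (t - 4)*(t + 2)*(t + 3)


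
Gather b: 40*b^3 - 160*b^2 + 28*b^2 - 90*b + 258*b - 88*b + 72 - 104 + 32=40*b^3 - 132*b^2 + 80*b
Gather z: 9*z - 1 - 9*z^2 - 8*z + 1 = -9*z^2 + z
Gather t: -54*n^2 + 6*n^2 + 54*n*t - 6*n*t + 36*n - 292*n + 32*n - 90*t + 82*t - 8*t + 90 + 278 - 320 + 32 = -48*n^2 - 224*n + t*(48*n - 16) + 80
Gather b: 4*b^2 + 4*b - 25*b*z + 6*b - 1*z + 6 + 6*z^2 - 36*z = 4*b^2 + b*(10 - 25*z) + 6*z^2 - 37*z + 6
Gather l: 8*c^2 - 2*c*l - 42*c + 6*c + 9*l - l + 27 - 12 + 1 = 8*c^2 - 36*c + l*(8 - 2*c) + 16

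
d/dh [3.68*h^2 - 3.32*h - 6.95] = 7.36*h - 3.32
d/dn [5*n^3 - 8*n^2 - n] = 15*n^2 - 16*n - 1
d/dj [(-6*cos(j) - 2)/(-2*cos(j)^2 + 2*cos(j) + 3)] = 2*(6*cos(j)^2 + 4*cos(j) + 7)*sin(j)/(2*cos(j) - cos(2*j) + 2)^2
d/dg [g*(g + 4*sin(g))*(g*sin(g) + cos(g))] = g^3*cos(g) + 2*g^2*sin(g) + 4*g^2*sin(2*g) + 2*g*cos(g) + 4*g + 2*sin(2*g)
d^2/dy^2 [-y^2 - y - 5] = -2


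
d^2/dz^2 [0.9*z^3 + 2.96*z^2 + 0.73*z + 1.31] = 5.4*z + 5.92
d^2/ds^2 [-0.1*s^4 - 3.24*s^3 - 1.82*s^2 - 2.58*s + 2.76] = -1.2*s^2 - 19.44*s - 3.64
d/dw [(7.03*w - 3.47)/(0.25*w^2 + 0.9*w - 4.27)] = (-1.7575*w^2 + 1.735*w - 26.8951)/(0.0625*w^4 + 0.45*w^3 - 1.325*w^2 - 7.686*w + 18.2329)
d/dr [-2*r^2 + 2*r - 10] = 2 - 4*r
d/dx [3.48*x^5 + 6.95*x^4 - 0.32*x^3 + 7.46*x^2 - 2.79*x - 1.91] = 17.4*x^4 + 27.8*x^3 - 0.96*x^2 + 14.92*x - 2.79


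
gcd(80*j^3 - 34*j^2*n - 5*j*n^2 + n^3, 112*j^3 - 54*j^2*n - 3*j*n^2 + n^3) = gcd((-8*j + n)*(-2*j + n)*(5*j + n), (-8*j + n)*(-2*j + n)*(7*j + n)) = 16*j^2 - 10*j*n + n^2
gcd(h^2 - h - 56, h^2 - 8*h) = h - 8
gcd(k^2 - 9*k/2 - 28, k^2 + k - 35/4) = k + 7/2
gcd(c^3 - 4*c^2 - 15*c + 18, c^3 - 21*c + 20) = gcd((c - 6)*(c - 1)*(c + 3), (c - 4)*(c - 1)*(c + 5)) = c - 1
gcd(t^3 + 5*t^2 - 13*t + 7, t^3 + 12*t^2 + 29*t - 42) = t^2 + 6*t - 7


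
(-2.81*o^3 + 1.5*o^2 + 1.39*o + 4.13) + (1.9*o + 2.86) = -2.81*o^3 + 1.5*o^2 + 3.29*o + 6.99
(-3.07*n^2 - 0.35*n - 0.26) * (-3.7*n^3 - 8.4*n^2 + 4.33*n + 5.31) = 11.359*n^5 + 27.083*n^4 - 9.3911*n^3 - 15.6332*n^2 - 2.9843*n - 1.3806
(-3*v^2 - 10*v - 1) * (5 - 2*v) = 6*v^3 + 5*v^2 - 48*v - 5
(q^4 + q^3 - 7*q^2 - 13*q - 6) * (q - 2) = q^5 - q^4 - 9*q^3 + q^2 + 20*q + 12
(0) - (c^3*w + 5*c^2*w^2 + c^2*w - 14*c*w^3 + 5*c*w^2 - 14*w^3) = -c^3*w - 5*c^2*w^2 - c^2*w + 14*c*w^3 - 5*c*w^2 + 14*w^3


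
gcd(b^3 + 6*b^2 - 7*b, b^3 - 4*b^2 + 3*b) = b^2 - b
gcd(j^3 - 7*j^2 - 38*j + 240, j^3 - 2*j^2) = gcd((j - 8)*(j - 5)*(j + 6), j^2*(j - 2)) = 1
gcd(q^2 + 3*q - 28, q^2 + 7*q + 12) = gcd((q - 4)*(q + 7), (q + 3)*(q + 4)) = 1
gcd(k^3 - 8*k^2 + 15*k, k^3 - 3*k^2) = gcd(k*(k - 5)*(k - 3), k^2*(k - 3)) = k^2 - 3*k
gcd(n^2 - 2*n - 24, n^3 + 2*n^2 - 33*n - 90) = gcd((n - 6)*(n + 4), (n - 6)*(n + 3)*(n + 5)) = n - 6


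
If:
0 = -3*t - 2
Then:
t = -2/3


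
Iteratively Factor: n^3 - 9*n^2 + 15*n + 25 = (n - 5)*(n^2 - 4*n - 5) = (n - 5)^2*(n + 1)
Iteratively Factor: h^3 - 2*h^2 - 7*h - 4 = (h - 4)*(h^2 + 2*h + 1) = (h - 4)*(h + 1)*(h + 1)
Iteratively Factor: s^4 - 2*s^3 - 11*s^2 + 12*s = (s + 3)*(s^3 - 5*s^2 + 4*s) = (s - 1)*(s + 3)*(s^2 - 4*s) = (s - 4)*(s - 1)*(s + 3)*(s)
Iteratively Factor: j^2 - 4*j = (j)*(j - 4)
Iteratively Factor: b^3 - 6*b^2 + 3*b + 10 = (b - 2)*(b^2 - 4*b - 5) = (b - 2)*(b + 1)*(b - 5)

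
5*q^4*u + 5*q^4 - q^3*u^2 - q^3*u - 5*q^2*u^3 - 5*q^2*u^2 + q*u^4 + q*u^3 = (-5*q + u)*(-q + u)*(q + u)*(q*u + q)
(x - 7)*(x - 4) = x^2 - 11*x + 28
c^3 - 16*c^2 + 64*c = c*(c - 8)^2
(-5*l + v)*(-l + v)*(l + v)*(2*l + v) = 10*l^4 + 3*l^3*v - 11*l^2*v^2 - 3*l*v^3 + v^4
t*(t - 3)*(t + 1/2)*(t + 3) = t^4 + t^3/2 - 9*t^2 - 9*t/2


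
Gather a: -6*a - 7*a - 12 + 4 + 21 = 13 - 13*a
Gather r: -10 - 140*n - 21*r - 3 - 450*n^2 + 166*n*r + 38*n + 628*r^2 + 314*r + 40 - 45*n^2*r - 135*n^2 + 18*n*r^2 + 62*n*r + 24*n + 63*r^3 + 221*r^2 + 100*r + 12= -585*n^2 - 78*n + 63*r^3 + r^2*(18*n + 849) + r*(-45*n^2 + 228*n + 393) + 39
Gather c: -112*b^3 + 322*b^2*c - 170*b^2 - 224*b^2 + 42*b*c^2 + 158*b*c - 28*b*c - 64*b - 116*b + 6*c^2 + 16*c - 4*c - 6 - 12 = -112*b^3 - 394*b^2 - 180*b + c^2*(42*b + 6) + c*(322*b^2 + 130*b + 12) - 18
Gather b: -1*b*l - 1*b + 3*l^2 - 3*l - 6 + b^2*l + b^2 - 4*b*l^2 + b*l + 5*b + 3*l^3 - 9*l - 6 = b^2*(l + 1) + b*(4 - 4*l^2) + 3*l^3 + 3*l^2 - 12*l - 12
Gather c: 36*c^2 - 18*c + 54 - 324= 36*c^2 - 18*c - 270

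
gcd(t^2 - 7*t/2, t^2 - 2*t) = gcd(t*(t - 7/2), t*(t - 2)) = t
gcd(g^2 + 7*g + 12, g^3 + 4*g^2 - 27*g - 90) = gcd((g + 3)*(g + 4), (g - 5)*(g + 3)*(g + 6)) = g + 3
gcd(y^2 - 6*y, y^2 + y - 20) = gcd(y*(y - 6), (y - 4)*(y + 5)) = 1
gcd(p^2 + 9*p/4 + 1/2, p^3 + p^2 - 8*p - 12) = p + 2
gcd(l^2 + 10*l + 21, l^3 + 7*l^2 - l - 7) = l + 7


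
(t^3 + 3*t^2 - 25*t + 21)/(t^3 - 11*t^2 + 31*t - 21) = (t + 7)/(t - 7)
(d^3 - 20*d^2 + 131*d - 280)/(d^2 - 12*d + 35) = d - 8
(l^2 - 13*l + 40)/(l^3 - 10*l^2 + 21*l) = (l^2 - 13*l + 40)/(l*(l^2 - 10*l + 21))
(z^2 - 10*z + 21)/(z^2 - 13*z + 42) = (z - 3)/(z - 6)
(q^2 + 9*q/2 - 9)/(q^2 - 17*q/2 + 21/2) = (q + 6)/(q - 7)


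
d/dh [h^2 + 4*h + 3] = 2*h + 4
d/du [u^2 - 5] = 2*u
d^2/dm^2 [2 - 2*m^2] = -4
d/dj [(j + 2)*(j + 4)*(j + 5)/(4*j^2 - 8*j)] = (j^4/4 - j^3 - 15*j^2 - 20*j + 20)/(j^2*(j^2 - 4*j + 4))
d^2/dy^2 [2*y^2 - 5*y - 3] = 4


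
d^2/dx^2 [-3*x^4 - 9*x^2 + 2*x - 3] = -36*x^2 - 18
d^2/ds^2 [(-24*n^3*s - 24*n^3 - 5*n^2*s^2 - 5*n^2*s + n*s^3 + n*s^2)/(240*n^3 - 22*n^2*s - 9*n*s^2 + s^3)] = 2*n*(810*n^4 + 270*n^3*s + 63*n^3 + 90*n^2*s^2 + 81*n^2*s + 4*n*s^3 + 9*n*s^2 + s^3)/(-27000*n^6 - 2700*n^5*s + 2610*n^4*s^2 + 179*n^3*s^3 - 87*n^2*s^4 - 3*n*s^5 + s^6)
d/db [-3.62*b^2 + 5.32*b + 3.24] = 5.32 - 7.24*b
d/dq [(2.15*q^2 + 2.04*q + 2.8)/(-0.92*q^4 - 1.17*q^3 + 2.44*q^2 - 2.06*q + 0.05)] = (3.956*q^5 + 8.1459*q^4 + 15.0776*q^3 + 0.421399999999999*q^2 - 13.449*q + 5.87)/(0.8464*q^8 + 2.1528*q^7 - 3.1207*q^6 - 1.9192*q^5 + 10.682*q^4 - 10.1698*q^3 + 4.4876*q^2 - 0.206*q + 0.0025)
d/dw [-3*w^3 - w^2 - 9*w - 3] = -9*w^2 - 2*w - 9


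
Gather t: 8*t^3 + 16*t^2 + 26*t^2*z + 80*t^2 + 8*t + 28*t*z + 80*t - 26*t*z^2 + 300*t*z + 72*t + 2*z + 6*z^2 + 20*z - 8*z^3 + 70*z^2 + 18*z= 8*t^3 + t^2*(26*z + 96) + t*(-26*z^2 + 328*z + 160) - 8*z^3 + 76*z^2 + 40*z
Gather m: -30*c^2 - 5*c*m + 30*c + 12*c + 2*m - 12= -30*c^2 + 42*c + m*(2 - 5*c) - 12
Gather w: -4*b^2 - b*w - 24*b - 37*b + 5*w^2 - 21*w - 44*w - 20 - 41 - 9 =-4*b^2 - 61*b + 5*w^2 + w*(-b - 65) - 70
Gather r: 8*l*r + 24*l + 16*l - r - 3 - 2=40*l + r*(8*l - 1) - 5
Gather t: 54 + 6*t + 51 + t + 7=7*t + 112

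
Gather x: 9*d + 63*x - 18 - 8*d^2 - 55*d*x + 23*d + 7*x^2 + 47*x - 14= -8*d^2 + 32*d + 7*x^2 + x*(110 - 55*d) - 32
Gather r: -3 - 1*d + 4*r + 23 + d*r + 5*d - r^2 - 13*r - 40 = 4*d - r^2 + r*(d - 9) - 20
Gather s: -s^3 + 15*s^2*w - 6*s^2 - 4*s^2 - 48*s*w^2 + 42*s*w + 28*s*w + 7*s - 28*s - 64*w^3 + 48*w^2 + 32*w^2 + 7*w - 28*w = -s^3 + s^2*(15*w - 10) + s*(-48*w^2 + 70*w - 21) - 64*w^3 + 80*w^2 - 21*w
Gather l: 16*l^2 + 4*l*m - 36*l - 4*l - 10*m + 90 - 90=16*l^2 + l*(4*m - 40) - 10*m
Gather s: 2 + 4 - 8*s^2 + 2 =8 - 8*s^2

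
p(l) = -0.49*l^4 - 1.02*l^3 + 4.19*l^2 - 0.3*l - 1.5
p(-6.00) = -263.58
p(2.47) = -10.29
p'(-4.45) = 74.53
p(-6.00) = -263.58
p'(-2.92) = -2.06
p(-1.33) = 7.18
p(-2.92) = 24.87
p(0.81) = 0.25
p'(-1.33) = -12.25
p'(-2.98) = -0.58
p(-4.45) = -19.46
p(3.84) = -105.17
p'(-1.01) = -9.87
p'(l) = -1.96*l^3 - 3.06*l^2 + 8.38*l - 0.3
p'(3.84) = -124.22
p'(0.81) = 3.44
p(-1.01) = 3.62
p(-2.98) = 24.95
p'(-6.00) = 262.62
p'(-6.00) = 262.62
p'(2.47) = -27.81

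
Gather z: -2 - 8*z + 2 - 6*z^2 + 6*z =-6*z^2 - 2*z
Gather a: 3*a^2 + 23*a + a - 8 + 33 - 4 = 3*a^2 + 24*a + 21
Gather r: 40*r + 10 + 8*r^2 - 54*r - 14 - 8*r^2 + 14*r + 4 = 0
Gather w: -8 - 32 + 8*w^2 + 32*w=8*w^2 + 32*w - 40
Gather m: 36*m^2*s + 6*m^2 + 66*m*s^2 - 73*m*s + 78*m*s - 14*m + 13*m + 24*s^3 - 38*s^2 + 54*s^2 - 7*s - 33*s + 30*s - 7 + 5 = m^2*(36*s + 6) + m*(66*s^2 + 5*s - 1) + 24*s^3 + 16*s^2 - 10*s - 2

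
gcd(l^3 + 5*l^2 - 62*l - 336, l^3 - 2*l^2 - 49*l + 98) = l + 7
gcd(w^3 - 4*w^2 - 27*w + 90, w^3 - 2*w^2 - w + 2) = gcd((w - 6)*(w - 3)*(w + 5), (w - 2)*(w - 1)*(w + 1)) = 1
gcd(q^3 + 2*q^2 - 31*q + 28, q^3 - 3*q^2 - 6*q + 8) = q^2 - 5*q + 4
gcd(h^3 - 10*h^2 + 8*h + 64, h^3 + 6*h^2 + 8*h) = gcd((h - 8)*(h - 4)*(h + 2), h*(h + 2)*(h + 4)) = h + 2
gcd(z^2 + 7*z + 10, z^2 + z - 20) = z + 5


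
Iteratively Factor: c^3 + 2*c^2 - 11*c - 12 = (c - 3)*(c^2 + 5*c + 4) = (c - 3)*(c + 4)*(c + 1)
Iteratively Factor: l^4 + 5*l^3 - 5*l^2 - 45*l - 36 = (l + 3)*(l^3 + 2*l^2 - 11*l - 12) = (l + 1)*(l + 3)*(l^2 + l - 12) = (l + 1)*(l + 3)*(l + 4)*(l - 3)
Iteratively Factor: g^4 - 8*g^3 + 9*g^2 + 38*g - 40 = (g + 2)*(g^3 - 10*g^2 + 29*g - 20) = (g - 5)*(g + 2)*(g^2 - 5*g + 4) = (g - 5)*(g - 1)*(g + 2)*(g - 4)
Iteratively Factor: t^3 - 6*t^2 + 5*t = (t)*(t^2 - 6*t + 5) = t*(t - 1)*(t - 5)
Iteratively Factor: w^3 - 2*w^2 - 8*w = (w + 2)*(w^2 - 4*w) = (w - 4)*(w + 2)*(w)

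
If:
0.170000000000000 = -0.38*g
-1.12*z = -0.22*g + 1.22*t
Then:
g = -0.45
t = -0.918032786885246*z - 0.0806729939603106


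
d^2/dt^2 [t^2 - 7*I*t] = 2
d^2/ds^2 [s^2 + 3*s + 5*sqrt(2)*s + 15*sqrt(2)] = 2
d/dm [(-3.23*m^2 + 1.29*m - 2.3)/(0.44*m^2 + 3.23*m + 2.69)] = (-11.0005*m^2 - 15.3534*m + 10.8991)/(0.1936*m^4 + 2.8424*m^3 + 12.8001*m^2 + 17.3774*m + 7.2361)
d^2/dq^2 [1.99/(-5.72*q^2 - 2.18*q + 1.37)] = (130.219232*q^2 + 49.629008*q - 1.99*(11.44*q + 2.18)*(22.88*q + 4.36) - 31.188872)/(5.72*q^2 + 2.18*q - 1.37)^3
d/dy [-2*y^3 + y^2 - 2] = 2*y*(1 - 3*y)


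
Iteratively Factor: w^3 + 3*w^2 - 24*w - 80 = (w + 4)*(w^2 - w - 20) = (w - 5)*(w + 4)*(w + 4)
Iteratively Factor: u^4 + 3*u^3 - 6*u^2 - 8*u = (u + 4)*(u^3 - u^2 - 2*u) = (u + 1)*(u + 4)*(u^2 - 2*u) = (u - 2)*(u + 1)*(u + 4)*(u)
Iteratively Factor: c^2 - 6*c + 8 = (c - 4)*(c - 2)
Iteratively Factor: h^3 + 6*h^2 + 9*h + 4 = (h + 1)*(h^2 + 5*h + 4) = (h + 1)*(h + 4)*(h + 1)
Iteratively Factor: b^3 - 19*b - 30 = (b - 5)*(b^2 + 5*b + 6) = (b - 5)*(b + 3)*(b + 2)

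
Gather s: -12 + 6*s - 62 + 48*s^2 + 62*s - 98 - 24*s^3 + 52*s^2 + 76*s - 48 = -24*s^3 + 100*s^2 + 144*s - 220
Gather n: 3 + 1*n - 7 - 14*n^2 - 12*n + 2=-14*n^2 - 11*n - 2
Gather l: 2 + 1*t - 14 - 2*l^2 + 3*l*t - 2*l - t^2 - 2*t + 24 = -2*l^2 + l*(3*t - 2) - t^2 - t + 12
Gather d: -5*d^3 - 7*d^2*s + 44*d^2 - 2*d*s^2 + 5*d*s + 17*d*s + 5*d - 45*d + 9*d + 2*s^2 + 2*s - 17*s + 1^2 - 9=-5*d^3 + d^2*(44 - 7*s) + d*(-2*s^2 + 22*s - 31) + 2*s^2 - 15*s - 8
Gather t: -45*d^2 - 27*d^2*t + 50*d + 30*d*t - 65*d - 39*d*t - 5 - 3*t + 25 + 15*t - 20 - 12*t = -45*d^2 - 15*d + t*(-27*d^2 - 9*d)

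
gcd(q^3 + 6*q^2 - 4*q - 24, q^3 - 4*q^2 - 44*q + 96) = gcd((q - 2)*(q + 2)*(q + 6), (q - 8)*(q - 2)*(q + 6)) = q^2 + 4*q - 12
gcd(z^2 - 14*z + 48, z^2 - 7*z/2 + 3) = 1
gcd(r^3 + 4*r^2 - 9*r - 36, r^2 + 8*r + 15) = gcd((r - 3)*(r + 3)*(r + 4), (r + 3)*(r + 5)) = r + 3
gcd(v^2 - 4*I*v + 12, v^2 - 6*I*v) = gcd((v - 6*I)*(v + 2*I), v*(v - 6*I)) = v - 6*I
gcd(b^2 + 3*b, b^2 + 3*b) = b^2 + 3*b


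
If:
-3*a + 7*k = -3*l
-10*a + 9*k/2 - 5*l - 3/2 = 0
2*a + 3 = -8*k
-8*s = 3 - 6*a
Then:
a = -363/914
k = -126/457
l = 225/914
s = -615/914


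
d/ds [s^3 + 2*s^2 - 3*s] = 3*s^2 + 4*s - 3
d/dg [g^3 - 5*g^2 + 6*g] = 3*g^2 - 10*g + 6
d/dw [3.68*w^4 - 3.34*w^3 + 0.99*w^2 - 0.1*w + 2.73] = 14.72*w^3 - 10.02*w^2 + 1.98*w - 0.1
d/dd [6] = 0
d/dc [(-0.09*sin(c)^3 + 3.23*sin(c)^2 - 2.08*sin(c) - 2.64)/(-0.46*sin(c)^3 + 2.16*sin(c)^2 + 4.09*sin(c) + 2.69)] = (1.38777878078145e-17*sin(c)^5 + 1.2914*sin(c)^4 - 2.6498*sin(c)^3 + 13.334*sin(c)^2 + 28.7822*sin(c) + 5.2024)*cos(c)/(0.2116*sin(c)^6 - 1.9872*sin(c)^5 + 0.9028*sin(c)^4 + 15.194*sin(c)^3 + 28.3489*sin(c)^2 + 22.0042*sin(c) + 7.2361)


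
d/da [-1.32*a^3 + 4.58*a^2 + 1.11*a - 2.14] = -3.96*a^2 + 9.16*a + 1.11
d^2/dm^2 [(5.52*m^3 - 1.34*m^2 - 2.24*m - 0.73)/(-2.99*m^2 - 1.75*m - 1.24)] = (1.13686837721616e-13*m^5 + 2.8421709430404e-14*m^4 + 33.150452*m^3 - 62.521866*m^2 - 77.837106*m - 6.542678)/(26.730899*m^6 + 46.935525*m^5 + 60.727797*m^4 + 44.289175*m^3 + 25.184772*m^2 + 8.0724*m + 1.906624)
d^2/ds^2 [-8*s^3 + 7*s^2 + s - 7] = 14 - 48*s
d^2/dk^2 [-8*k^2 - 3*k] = -16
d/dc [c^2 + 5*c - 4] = 2*c + 5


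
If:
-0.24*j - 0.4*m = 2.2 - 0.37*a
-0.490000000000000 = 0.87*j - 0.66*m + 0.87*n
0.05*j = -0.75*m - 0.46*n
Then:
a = 5.63684034143553 - 1.4672422970016*n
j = -1.39474835886214*n - 0.536105032822757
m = 0.0357403355215171 - 0.52035010940919*n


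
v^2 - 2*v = v*(v - 2)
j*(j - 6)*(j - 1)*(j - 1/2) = j^4 - 15*j^3/2 + 19*j^2/2 - 3*j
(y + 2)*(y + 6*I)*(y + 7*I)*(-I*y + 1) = -I*y^4 + 14*y^3 - 2*I*y^3 + 28*y^2 + 55*I*y^2 - 42*y + 110*I*y - 84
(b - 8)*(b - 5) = b^2 - 13*b + 40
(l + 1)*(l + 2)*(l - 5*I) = l^3 + 3*l^2 - 5*I*l^2 + 2*l - 15*I*l - 10*I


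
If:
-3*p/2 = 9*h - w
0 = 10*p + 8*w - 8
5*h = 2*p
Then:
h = 8/127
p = 20/127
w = 102/127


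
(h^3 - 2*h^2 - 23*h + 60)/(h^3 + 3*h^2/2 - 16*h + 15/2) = 2*(h - 4)/(2*h - 1)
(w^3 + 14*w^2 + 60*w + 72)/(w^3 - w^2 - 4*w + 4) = (w^2 + 12*w + 36)/(w^2 - 3*w + 2)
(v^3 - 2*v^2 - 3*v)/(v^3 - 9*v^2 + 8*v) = (v^2 - 2*v - 3)/(v^2 - 9*v + 8)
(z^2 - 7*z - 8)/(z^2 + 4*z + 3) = (z - 8)/(z + 3)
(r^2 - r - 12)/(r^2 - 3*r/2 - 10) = 2*(r + 3)/(2*r + 5)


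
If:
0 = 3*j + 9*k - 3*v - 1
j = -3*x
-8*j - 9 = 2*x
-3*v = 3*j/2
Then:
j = -27/22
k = 287/396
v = 27/44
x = 9/22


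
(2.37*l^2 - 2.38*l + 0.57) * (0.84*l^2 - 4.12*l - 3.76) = 1.9908*l^4 - 11.7636*l^3 + 1.3732*l^2 + 6.6004*l - 2.1432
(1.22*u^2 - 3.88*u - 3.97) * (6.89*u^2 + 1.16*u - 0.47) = 8.4058*u^4 - 25.318*u^3 - 32.4275*u^2 - 2.7816*u + 1.8659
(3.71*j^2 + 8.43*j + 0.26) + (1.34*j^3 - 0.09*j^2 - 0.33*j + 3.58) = 1.34*j^3 + 3.62*j^2 + 8.1*j + 3.84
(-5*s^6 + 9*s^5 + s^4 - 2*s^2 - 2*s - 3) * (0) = 0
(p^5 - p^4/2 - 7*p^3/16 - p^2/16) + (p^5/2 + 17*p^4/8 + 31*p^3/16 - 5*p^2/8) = 3*p^5/2 + 13*p^4/8 + 3*p^3/2 - 11*p^2/16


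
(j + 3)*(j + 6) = j^2 + 9*j + 18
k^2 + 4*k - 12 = (k - 2)*(k + 6)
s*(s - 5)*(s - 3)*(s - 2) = s^4 - 10*s^3 + 31*s^2 - 30*s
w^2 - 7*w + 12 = (w - 4)*(w - 3)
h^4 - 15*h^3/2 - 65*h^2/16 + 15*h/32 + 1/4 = (h - 8)*(h - 1/4)*(h + 1/4)*(h + 1/2)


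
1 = 1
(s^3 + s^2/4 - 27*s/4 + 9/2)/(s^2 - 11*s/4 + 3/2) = s + 3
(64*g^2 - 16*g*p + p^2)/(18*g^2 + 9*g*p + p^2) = (64*g^2 - 16*g*p + p^2)/(18*g^2 + 9*g*p + p^2)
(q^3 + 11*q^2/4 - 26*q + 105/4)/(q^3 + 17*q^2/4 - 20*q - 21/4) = (4*q - 5)/(4*q + 1)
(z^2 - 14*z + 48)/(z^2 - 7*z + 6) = (z - 8)/(z - 1)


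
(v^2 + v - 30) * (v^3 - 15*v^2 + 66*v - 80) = v^5 - 14*v^4 + 21*v^3 + 436*v^2 - 2060*v + 2400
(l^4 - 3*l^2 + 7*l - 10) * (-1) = -l^4 + 3*l^2 - 7*l + 10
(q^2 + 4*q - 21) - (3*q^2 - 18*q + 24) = -2*q^2 + 22*q - 45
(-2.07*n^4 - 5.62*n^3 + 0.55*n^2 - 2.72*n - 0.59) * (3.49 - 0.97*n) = 2.0079*n^5 - 1.7729*n^4 - 20.1473*n^3 + 4.5579*n^2 - 8.9205*n - 2.0591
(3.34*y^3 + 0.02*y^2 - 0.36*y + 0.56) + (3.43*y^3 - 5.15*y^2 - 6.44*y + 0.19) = 6.77*y^3 - 5.13*y^2 - 6.8*y + 0.75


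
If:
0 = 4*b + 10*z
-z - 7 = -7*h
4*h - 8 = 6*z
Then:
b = 35/19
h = 17/19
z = -14/19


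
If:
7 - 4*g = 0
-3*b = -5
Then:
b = 5/3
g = 7/4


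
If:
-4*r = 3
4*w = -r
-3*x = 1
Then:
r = -3/4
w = 3/16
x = -1/3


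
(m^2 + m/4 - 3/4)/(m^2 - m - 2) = (m - 3/4)/(m - 2)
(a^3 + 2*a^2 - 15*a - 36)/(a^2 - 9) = (a^2 - a - 12)/(a - 3)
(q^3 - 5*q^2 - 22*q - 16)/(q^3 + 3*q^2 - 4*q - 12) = (q^2 - 7*q - 8)/(q^2 + q - 6)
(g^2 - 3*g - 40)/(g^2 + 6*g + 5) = (g - 8)/(g + 1)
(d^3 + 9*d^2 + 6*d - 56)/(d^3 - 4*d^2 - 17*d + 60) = (d^2 + 5*d - 14)/(d^2 - 8*d + 15)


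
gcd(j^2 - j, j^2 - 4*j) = j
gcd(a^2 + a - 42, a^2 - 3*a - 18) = a - 6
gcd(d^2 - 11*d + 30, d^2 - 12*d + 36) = d - 6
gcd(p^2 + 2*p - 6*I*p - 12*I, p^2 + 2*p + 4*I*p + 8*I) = p + 2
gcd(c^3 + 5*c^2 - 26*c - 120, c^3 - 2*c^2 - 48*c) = c + 6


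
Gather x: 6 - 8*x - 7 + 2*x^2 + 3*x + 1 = 2*x^2 - 5*x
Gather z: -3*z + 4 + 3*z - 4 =0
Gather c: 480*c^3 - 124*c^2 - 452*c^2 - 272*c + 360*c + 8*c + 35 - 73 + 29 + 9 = 480*c^3 - 576*c^2 + 96*c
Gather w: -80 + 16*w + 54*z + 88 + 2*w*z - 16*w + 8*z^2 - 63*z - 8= 2*w*z + 8*z^2 - 9*z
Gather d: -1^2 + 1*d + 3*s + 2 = d + 3*s + 1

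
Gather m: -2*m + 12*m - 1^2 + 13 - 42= 10*m - 30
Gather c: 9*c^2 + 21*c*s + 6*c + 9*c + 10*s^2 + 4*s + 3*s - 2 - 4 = 9*c^2 + c*(21*s + 15) + 10*s^2 + 7*s - 6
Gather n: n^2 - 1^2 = n^2 - 1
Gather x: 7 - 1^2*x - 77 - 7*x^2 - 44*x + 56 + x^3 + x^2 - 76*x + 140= x^3 - 6*x^2 - 121*x + 126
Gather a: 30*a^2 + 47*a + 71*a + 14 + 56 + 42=30*a^2 + 118*a + 112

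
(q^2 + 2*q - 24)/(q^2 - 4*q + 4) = (q^2 + 2*q - 24)/(q^2 - 4*q + 4)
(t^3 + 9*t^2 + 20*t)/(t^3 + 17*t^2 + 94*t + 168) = t*(t + 5)/(t^2 + 13*t + 42)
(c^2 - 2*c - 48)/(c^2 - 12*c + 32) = (c + 6)/(c - 4)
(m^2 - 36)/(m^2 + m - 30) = (m - 6)/(m - 5)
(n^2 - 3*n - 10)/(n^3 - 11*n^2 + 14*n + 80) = 1/(n - 8)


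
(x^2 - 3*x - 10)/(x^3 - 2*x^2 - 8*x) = (x - 5)/(x*(x - 4))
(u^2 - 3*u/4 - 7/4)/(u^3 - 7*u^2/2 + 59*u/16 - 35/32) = 8*(u + 1)/(8*u^2 - 14*u + 5)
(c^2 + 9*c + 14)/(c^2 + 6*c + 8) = (c + 7)/(c + 4)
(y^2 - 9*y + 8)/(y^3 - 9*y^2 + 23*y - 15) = (y - 8)/(y^2 - 8*y + 15)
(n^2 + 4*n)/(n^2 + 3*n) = (n + 4)/(n + 3)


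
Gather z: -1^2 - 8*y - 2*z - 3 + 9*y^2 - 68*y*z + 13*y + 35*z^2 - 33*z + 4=9*y^2 + 5*y + 35*z^2 + z*(-68*y - 35)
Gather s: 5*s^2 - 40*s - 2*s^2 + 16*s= 3*s^2 - 24*s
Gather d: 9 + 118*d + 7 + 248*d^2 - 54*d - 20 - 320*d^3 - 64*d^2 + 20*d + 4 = -320*d^3 + 184*d^2 + 84*d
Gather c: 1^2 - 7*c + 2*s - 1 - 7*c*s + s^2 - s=c*(-7*s - 7) + s^2 + s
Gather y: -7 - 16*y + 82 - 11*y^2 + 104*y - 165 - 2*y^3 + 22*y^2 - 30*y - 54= -2*y^3 + 11*y^2 + 58*y - 144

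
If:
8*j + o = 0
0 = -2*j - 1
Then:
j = -1/2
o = 4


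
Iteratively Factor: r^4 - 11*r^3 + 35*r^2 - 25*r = (r - 1)*(r^3 - 10*r^2 + 25*r) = (r - 5)*(r - 1)*(r^2 - 5*r) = (r - 5)^2*(r - 1)*(r)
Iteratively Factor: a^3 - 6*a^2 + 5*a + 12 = (a - 4)*(a^2 - 2*a - 3) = (a - 4)*(a + 1)*(a - 3)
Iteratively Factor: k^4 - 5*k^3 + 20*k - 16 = (k - 1)*(k^3 - 4*k^2 - 4*k + 16) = (k - 1)*(k + 2)*(k^2 - 6*k + 8) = (k - 4)*(k - 1)*(k + 2)*(k - 2)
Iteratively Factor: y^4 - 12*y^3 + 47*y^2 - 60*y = (y)*(y^3 - 12*y^2 + 47*y - 60) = y*(y - 4)*(y^2 - 8*y + 15) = y*(y - 5)*(y - 4)*(y - 3)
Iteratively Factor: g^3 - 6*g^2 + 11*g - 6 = (g - 3)*(g^2 - 3*g + 2) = (g - 3)*(g - 2)*(g - 1)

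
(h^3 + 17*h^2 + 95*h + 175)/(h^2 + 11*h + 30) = (h^2 + 12*h + 35)/(h + 6)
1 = 1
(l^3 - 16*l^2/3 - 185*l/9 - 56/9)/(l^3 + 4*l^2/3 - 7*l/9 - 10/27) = 3*(3*l^2 - 17*l - 56)/(9*l^2 + 9*l - 10)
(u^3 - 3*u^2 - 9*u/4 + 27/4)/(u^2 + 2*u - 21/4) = (2*u^2 - 3*u - 9)/(2*u + 7)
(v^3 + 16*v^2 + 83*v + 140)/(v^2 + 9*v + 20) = v + 7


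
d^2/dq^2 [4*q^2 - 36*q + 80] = 8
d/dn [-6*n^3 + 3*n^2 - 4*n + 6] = -18*n^2 + 6*n - 4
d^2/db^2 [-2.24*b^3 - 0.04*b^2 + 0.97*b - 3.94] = -13.44*b - 0.08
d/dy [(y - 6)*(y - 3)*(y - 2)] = 3*y^2 - 22*y + 36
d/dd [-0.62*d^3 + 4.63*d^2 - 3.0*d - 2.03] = -1.86*d^2 + 9.26*d - 3.0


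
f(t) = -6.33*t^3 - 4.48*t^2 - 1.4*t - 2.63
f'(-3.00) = -145.43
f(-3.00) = 132.16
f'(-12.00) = -2628.44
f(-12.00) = 10307.29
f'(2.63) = -156.32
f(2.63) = -152.45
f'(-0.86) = -7.74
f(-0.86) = -0.71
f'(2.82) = -177.68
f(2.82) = -184.16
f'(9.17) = -1680.41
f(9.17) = -5273.22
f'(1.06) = -32.23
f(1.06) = -16.69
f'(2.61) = -154.15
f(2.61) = -149.35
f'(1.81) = -79.83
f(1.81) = -57.38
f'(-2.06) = -63.53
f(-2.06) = 36.58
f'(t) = -18.99*t^2 - 8.96*t - 1.4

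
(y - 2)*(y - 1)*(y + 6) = y^3 + 3*y^2 - 16*y + 12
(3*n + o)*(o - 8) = 3*n*o - 24*n + o^2 - 8*o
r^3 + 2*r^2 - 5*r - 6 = (r - 2)*(r + 1)*(r + 3)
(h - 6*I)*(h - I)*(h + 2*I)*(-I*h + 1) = -I*h^4 - 4*h^3 - 13*I*h^2 - 4*h - 12*I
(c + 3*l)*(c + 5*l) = c^2 + 8*c*l + 15*l^2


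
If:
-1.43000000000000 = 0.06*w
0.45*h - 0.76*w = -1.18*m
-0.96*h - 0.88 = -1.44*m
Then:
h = -15.23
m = -9.54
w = -23.83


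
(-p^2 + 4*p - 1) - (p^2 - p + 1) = -2*p^2 + 5*p - 2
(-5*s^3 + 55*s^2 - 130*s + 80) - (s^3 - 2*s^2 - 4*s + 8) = -6*s^3 + 57*s^2 - 126*s + 72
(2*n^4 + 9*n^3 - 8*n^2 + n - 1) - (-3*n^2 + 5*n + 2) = 2*n^4 + 9*n^3 - 5*n^2 - 4*n - 3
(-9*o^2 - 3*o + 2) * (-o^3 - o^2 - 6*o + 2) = 9*o^5 + 12*o^4 + 55*o^3 - 2*o^2 - 18*o + 4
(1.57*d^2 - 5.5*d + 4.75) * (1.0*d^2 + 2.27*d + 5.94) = 1.57*d^4 - 1.9361*d^3 + 1.5908*d^2 - 21.8875*d + 28.215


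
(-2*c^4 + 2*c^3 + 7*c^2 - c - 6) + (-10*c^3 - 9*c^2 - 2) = -2*c^4 - 8*c^3 - 2*c^2 - c - 8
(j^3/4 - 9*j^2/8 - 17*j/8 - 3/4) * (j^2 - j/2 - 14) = j^5/4 - 5*j^4/4 - 81*j^3/16 + 257*j^2/16 + 241*j/8 + 21/2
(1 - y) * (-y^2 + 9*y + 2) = y^3 - 10*y^2 + 7*y + 2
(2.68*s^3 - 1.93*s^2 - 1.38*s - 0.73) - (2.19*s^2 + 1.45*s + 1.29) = 2.68*s^3 - 4.12*s^2 - 2.83*s - 2.02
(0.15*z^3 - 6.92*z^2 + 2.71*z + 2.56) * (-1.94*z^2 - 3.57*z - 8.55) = -0.291*z^5 + 12.8893*z^4 + 18.1645*z^3 + 44.5249*z^2 - 32.3097*z - 21.888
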